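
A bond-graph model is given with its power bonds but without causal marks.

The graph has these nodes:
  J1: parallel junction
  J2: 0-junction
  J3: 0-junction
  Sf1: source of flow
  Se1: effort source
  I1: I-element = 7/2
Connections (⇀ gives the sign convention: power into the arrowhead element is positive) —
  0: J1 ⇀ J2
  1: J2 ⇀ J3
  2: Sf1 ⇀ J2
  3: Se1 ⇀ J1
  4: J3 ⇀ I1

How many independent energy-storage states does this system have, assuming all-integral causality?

bond 2 stroke→Sf1  (Sf1 (Sf) sets flow on bond)
bond 3 stroke→J1  (source Se1 imposes e)
bond 0 stroke→J2  (J1: bond 3 brought effort, rest push out)
bond 1 stroke→J3  (0-jn J2 has e-setter on 0)
bond 4 stroke→I1  (0-jn J3 has e-setter on 1)

1  (I1 all integral)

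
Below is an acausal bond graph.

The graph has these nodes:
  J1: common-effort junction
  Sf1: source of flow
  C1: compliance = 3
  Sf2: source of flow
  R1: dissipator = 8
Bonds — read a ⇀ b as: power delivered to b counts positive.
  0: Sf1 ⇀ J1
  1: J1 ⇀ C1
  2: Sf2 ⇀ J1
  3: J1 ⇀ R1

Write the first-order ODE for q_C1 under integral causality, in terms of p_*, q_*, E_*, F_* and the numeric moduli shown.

b0 →Sf1  (Sf1 (Sf) sets flow on bond)
b2 →Sf2  (Sf2 (Sf) sets flow on bond)
b1 →J1  (prefer integral on C1)
b3 →R1  (J1 effort already set via bond 1)

dq_C1/dt = F_Sf1 + F_Sf2 - q_C1/24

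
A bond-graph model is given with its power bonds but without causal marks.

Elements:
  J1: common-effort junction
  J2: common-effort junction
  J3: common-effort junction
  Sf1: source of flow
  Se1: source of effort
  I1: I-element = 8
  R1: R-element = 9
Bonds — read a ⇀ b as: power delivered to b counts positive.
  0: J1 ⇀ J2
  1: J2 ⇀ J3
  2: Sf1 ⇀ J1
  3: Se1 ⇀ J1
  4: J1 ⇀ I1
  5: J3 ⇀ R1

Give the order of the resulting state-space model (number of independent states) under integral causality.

1  (I1 all integral)

b2 |Sf1  (source Sf1 imposes f)
b3 |J1  (Se1 (Se) sets effort on bond)
b0 |J2  (0-jn J1 has e-setter on 3)
b4 |I1  (J1 effort already set via bond 3)
b1 |J3  (J2 effort already set via bond 0)
b5 |R1  (J3: bond 1 brought effort, rest push out)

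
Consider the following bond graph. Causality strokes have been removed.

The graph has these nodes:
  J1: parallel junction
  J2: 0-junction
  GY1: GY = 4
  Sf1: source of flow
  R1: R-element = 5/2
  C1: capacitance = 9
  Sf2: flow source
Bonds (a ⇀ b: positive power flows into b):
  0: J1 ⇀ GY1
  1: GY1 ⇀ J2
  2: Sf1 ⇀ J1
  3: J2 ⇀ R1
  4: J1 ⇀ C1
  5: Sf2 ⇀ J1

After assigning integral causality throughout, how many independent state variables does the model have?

1  (C1 all integral)

β2 stroke→Sf1  (Sf1 fixes flow; stroke at Sf1)
β5 stroke→Sf2  (Sf2 fixes flow; stroke at Sf2)
β4 stroke→J1  (C1 outputs effort q/C1)
β0 stroke→GY1  (J1 effort already set via bond 4)
β1 stroke→GY1  (GY1: gyrator matches bond 0)
β3 stroke→J2  (J2: last free bond brings effort in)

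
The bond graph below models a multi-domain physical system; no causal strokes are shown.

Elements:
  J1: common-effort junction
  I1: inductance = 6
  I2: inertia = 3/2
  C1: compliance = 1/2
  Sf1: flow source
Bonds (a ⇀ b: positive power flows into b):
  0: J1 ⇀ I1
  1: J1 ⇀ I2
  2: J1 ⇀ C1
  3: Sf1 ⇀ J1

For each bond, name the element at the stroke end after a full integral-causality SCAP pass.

bond 0 stroke→I1
bond 1 stroke→I2
bond 2 stroke→J1
bond 3 stroke→Sf1

bond 3 |Sf1  (Sf1: flow source, stroke at near end)
bond 0 |I1  (I1 integral (f out))
bond 1 |I2  (I2 integral (f out))
bond 2 |J1  (closing 0-jn rule on J1)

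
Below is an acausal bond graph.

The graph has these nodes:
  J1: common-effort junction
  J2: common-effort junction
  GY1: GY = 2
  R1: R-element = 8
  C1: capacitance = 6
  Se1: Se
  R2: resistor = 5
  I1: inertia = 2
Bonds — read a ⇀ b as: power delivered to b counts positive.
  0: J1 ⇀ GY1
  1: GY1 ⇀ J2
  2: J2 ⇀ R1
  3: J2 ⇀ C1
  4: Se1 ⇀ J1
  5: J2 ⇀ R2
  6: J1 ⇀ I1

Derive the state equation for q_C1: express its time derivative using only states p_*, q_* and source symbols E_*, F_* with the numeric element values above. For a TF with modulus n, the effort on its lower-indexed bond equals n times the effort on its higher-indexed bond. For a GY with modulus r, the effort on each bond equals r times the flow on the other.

bond 4 stroke at J1  (Se1: effort source, stroke at far end)
bond 0 stroke at GY1  (common-e at J1 fixed by 4)
bond 6 stroke at I1  (J1: bond 4 brought effort, rest push out)
bond 1 stroke at GY1  (through GY1, causality inverts; strokes same side of GY1)
bond 3 stroke at J2  (C1 outputs effort q/C1)
bond 2 stroke at R1  (J2: bond 3 brought effort, rest push out)
bond 5 stroke at R2  (J2 effort already set via bond 3)

dq_C1/dt = E_Se1/2 - 13*q_C1/240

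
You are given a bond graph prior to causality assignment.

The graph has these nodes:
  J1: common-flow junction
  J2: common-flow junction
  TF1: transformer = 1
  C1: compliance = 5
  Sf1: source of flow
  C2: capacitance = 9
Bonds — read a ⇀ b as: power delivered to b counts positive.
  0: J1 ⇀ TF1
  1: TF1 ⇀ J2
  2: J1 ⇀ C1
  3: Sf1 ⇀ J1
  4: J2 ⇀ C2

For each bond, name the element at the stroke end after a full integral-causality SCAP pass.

bond 0 stroke at J1
bond 1 stroke at TF1
bond 2 stroke at J1
bond 3 stroke at Sf1
bond 4 stroke at J2

β3 |Sf1  (Sf1: flow source, stroke at near end)
β0 |J1  (common-f at J1 fixed by 3)
β2 |J1  (common-f at J1 fixed by 3)
β1 |TF1  (TF1 one-in-one-out from 0)
β4 |J2  (J2 flow already set via bond 1)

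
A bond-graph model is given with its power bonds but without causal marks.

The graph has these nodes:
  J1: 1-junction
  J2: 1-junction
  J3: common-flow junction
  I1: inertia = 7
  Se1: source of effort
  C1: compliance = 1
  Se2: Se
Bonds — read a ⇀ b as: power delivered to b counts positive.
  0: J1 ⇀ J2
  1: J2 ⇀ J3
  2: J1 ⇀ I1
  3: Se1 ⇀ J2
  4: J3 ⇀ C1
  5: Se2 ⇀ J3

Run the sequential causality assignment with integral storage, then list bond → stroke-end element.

bond 3 stroke at J2  (Se1: effort source, stroke at far end)
bond 5 stroke at J3  (source Se2 imposes e)
bond 2 stroke at I1  (prefer integral on I1)
bond 0 stroke at J1  (1-jn J1 has f-setter on 2)
bond 1 stroke at J2  (J2: bond 0 brought flow, rest push out)
bond 4 stroke at J3  (1-jn J3 has f-setter on 1)

bond 0 stroke at J1
bond 1 stroke at J2
bond 2 stroke at I1
bond 3 stroke at J2
bond 4 stroke at J3
bond 5 stroke at J3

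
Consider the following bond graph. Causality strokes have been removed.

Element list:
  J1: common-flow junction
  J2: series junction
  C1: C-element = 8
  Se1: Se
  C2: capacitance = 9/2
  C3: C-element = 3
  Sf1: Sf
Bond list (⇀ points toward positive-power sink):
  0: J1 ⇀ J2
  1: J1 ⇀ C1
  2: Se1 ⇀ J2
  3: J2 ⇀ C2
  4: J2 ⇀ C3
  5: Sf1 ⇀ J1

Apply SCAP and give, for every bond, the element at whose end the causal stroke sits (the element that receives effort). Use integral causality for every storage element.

β0 |J1
β1 |J1
β2 |J2
β3 |J2
β4 |J2
β5 |Sf1

bond 2 →J2  (source Se1 imposes e)
bond 5 →Sf1  (Sf1 fixes flow; stroke at Sf1)
bond 0 →J1  (J1: bond 5 brought flow, rest push out)
bond 1 →J1  (J1 flow already set via bond 5)
bond 3 →J2  (J2 flow already set via bond 0)
bond 4 →J2  (1-jn J2 has f-setter on 0)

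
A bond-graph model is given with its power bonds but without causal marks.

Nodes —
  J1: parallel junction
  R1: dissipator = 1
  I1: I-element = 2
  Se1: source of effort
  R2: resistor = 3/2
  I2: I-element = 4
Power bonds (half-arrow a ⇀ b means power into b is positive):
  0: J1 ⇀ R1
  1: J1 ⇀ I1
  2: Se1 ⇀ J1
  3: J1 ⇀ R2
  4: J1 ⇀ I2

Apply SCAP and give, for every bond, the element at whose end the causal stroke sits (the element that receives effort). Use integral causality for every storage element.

b0 stroke→R1
b1 stroke→I1
b2 stroke→J1
b3 stroke→R2
b4 stroke→I2

#2 →J1  (Se1 (Se) sets effort on bond)
#0 →R1  (common-e at J1 fixed by 2)
#1 →I1  (J1 effort already set via bond 2)
#3 →R2  (common-e at J1 fixed by 2)
#4 →I2  (common-e at J1 fixed by 2)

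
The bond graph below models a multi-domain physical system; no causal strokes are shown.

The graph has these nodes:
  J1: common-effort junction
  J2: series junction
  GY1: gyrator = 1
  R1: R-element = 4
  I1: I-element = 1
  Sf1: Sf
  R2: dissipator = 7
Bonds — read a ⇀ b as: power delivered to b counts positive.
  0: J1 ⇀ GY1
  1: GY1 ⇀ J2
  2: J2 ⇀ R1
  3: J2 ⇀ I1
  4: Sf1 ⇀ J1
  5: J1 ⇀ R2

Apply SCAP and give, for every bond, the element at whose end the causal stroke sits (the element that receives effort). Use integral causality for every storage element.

b0 stroke→J1
b1 stroke→J2
b2 stroke→J2
b3 stroke→I1
b4 stroke→Sf1
b5 stroke→R2

β4 stroke→Sf1  (source Sf1 imposes f)
β3 stroke→I1  (I1 integral (f out))
β1 stroke→J2  (common-f at J2 fixed by 3)
β2 stroke→J2  (1-jn J2 has f-setter on 3)
β0 stroke→J1  (GY1: gyrator matches bond 1)
β5 stroke→R2  (J1 effort already set via bond 0)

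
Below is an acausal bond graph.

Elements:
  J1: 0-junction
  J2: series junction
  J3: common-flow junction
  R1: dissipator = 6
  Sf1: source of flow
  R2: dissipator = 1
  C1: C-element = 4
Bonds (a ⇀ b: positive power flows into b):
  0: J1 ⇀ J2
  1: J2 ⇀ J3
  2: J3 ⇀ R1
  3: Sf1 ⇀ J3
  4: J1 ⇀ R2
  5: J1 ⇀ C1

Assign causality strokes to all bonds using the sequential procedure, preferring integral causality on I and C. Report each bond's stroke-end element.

β0 stroke at J2
β1 stroke at J3
β2 stroke at J3
β3 stroke at Sf1
β4 stroke at R2
β5 stroke at J1

β3 |Sf1  (source Sf1 imposes f)
β1 |J3  (1-jn J3 has f-setter on 3)
β2 |J3  (J3: bond 3 brought flow, rest push out)
β0 |J2  (J2: bond 1 brought flow, rest push out)
β5 |J1  (C1: C, integral causality)
β4 |R2  (common-e at J1 fixed by 5)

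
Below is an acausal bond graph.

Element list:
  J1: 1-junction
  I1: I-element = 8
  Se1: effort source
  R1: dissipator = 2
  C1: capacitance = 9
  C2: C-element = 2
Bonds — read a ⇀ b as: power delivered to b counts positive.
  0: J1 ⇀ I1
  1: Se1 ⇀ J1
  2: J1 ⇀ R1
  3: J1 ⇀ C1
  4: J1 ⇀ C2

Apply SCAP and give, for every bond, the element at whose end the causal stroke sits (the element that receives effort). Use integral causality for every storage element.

b0 |I1
b1 |J1
b2 |J1
b3 |J1
b4 |J1

bond 1 stroke at J1  (Se1 fixes effort; stroke away)
bond 0 stroke at I1  (I1 integral (f out))
bond 2 stroke at J1  (J1: bond 0 brought flow, rest push out)
bond 3 stroke at J1  (J1 flow already set via bond 0)
bond 4 stroke at J1  (J1: bond 0 brought flow, rest push out)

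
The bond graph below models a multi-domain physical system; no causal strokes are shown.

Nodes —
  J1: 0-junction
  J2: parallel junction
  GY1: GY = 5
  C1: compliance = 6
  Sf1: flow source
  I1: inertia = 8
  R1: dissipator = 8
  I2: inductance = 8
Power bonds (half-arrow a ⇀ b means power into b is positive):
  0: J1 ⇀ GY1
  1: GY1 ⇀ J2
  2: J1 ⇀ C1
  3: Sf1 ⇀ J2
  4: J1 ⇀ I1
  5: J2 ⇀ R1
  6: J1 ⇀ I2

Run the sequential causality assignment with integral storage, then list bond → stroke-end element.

#0 stroke at GY1
#1 stroke at GY1
#2 stroke at J1
#3 stroke at Sf1
#4 stroke at I1
#5 stroke at J2
#6 stroke at I2

β3 →Sf1  (Sf1: flow source, stroke at near end)
β2 →J1  (C1 integral (e out))
β0 →GY1  (J1 effort already set via bond 2)
β4 →I1  (0-jn J1 has e-setter on 2)
β6 →I2  (common-e at J1 fixed by 2)
β1 →GY1  (GY1: gyrator matches bond 0)
β5 →J2  (only one effort-in slot at J2)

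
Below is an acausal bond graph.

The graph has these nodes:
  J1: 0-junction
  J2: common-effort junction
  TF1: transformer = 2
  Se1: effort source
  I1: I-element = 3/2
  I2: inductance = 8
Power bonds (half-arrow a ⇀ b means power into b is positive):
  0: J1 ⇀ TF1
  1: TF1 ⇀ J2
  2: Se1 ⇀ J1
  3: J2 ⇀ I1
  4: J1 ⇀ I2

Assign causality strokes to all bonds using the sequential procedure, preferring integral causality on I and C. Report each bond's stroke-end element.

#2 →J1  (Se1 (Se) sets effort on bond)
#0 →TF1  (J1: bond 2 brought effort, rest push out)
#4 →I2  (J1: bond 2 brought effort, rest push out)
#1 →J2  (TF1: transformer flips bond 0)
#3 →I1  (common-e at J2 fixed by 1)

b0 stroke→TF1
b1 stroke→J2
b2 stroke→J1
b3 stroke→I1
b4 stroke→I2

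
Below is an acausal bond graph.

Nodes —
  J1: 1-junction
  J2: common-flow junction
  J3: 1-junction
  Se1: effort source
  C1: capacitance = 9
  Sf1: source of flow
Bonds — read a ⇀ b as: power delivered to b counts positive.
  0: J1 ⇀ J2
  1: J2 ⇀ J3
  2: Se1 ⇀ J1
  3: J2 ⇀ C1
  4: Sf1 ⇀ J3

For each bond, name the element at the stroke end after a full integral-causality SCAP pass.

b2 →J1  (Se1 (Se) sets effort on bond)
b4 →Sf1  (source Sf1 imposes f)
b0 →J2  (J1 needs exactly one f-in)
b1 →J3  (common-f at J3 fixed by 4)
b3 →J2  (J2: bond 1 brought flow, rest push out)

#0 →J2
#1 →J3
#2 →J1
#3 →J2
#4 →Sf1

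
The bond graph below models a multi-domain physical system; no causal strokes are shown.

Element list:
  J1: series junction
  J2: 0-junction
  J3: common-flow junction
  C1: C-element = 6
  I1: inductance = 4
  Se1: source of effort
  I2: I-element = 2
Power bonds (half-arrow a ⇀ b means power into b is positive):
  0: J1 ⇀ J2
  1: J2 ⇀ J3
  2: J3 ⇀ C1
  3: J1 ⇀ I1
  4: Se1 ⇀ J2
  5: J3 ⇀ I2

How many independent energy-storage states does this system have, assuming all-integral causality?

3  (C1, I1, I2 all integral)

#4 |J2  (Se1: effort source, stroke at far end)
#0 |J1  (0-jn J2 has e-setter on 4)
#1 |J3  (0-jn J2 has e-setter on 4)
#3 |I1  (J1 needs exactly one f-in)
#2 |J3  (C1: C, integral causality)
#5 |I2  (J3 needs exactly one f-in)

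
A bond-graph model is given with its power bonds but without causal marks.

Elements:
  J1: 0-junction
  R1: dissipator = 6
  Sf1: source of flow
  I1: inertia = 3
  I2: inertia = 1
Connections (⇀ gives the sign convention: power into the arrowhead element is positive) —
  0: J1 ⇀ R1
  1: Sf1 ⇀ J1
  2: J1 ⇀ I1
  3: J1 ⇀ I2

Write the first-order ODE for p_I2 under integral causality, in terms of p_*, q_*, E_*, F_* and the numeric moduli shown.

bond 1 →Sf1  (source Sf1 imposes f)
bond 2 →I1  (I1: I, integral causality)
bond 3 →I2  (I2: I, integral causality)
bond 0 →J1  (J1: last free bond brings effort in)

dp_I2/dt = 6*F_Sf1 - 2*p_I1 - 6*p_I2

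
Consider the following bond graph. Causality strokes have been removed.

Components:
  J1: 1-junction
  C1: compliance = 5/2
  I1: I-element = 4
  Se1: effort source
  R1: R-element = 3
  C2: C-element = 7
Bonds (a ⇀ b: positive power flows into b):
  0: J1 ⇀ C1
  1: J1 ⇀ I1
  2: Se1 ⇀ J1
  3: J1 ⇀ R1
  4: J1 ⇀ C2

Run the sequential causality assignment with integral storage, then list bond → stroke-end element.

#2 |J1  (Se1 fixes effort; stroke away)
#0 |J1  (C1 outputs effort q/C1)
#1 |I1  (prefer integral on I1)
#3 |J1  (1-jn J1 has f-setter on 1)
#4 |J1  (common-f at J1 fixed by 1)

#0 stroke at J1
#1 stroke at I1
#2 stroke at J1
#3 stroke at J1
#4 stroke at J1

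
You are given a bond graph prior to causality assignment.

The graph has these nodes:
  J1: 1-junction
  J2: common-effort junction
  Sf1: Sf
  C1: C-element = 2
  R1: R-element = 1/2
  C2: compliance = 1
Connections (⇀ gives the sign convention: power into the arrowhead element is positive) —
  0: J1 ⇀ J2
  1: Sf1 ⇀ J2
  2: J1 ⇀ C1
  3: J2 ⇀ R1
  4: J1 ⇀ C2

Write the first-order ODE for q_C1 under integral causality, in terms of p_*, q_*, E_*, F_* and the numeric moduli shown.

dq_C1/dt = -F_Sf1 - q_C1 - 2*q_C2

#1 stroke at Sf1  (Sf1 (Sf) sets flow on bond)
#2 stroke at J1  (C1 integral (e out))
#4 stroke at J1  (prefer integral on C2)
#0 stroke at J2  (only one flow-in slot at J1)
#3 stroke at R1  (common-e at J2 fixed by 0)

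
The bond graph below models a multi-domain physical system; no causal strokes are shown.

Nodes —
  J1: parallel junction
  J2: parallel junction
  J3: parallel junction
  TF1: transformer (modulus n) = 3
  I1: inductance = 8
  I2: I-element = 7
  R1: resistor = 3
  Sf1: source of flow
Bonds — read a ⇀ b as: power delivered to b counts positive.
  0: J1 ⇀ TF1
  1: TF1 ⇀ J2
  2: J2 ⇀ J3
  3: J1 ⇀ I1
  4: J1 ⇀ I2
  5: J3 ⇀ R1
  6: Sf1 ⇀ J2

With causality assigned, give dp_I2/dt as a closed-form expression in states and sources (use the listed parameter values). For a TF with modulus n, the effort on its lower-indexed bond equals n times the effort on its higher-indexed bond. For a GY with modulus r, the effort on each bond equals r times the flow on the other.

bond 6 |Sf1  (source Sf1 imposes f)
bond 3 |I1  (I1: I, integral causality)
bond 4 |I2  (I2: I, integral causality)
bond 0 |J1  (J1 needs exactly one e-in)
bond 1 |TF1  (TF TF1: opposite of bond 0)
bond 2 |J2  (J2: last free bond brings effort in)
bond 5 |J3  (J3 needs exactly one e-in)

dp_I2/dt = 9*F_Sf1 - 27*p_I1/8 - 27*p_I2/7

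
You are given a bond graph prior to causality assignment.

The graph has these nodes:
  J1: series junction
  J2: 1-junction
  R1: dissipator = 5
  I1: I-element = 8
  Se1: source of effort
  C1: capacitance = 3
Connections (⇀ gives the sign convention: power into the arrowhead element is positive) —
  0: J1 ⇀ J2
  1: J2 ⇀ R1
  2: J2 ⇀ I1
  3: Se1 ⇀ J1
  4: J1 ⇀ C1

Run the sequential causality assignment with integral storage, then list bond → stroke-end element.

#0 →J2
#1 →J2
#2 →I1
#3 →J1
#4 →J1

bond 3 |J1  (Se1 (Se) sets effort on bond)
bond 2 |I1  (I1 outputs flow p/I1)
bond 0 |J2  (J2: bond 2 brought flow, rest push out)
bond 1 |J2  (J2: bond 2 brought flow, rest push out)
bond 4 |J1  (J1 flow already set via bond 0)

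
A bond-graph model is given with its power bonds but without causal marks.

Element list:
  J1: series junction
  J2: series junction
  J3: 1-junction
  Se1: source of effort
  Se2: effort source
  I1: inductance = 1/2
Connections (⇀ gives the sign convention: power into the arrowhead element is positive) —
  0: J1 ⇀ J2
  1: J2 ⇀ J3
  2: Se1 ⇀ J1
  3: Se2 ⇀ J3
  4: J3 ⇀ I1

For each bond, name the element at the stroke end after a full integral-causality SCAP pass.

b0 |J2
b1 |J3
b2 |J1
b3 |J3
b4 |I1

b2 |J1  (Se1 (Se) sets effort on bond)
b3 |J3  (Se2: effort source, stroke at far end)
b0 |J2  (J1 needs exactly one f-in)
b1 |J3  (J2: last free bond brings flow in)
b4 |I1  (closing 1-jn rule on J3)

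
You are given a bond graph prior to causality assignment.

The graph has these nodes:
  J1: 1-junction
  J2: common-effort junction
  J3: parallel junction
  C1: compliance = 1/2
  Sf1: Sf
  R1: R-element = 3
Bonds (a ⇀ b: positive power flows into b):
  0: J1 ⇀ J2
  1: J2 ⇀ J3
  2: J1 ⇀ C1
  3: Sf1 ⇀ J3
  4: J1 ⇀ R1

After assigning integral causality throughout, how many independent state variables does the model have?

b3 →Sf1  (Sf1: flow source, stroke at near end)
b1 →J3  (only one effort-in slot at J3)
b0 →J2  (J2: last free bond brings effort in)
b2 →J1  (J1 flow already set via bond 0)
b4 →J1  (J1 flow already set via bond 0)

1  (C1 all integral)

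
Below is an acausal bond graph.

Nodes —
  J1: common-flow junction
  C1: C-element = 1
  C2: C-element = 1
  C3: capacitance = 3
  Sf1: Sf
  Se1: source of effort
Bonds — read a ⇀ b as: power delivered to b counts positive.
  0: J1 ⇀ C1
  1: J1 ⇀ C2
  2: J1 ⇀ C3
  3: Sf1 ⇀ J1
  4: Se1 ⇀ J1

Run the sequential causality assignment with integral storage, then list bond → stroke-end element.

b0 |J1
b1 |J1
b2 |J1
b3 |Sf1
b4 |J1

#3 |Sf1  (Sf1: flow source, stroke at near end)
#4 |J1  (Se1 (Se) sets effort on bond)
#0 |J1  (1-jn J1 has f-setter on 3)
#1 |J1  (J1: bond 3 brought flow, rest push out)
#2 |J1  (J1: bond 3 brought flow, rest push out)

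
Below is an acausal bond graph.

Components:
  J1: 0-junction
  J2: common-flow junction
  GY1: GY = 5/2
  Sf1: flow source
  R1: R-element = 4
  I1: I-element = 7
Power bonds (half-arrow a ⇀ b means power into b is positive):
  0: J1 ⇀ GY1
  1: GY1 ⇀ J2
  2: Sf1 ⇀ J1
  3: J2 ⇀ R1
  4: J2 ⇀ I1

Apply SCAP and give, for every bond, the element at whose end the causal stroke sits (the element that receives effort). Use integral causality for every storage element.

bond 0 stroke→J1
bond 1 stroke→J2
bond 2 stroke→Sf1
bond 3 stroke→J2
bond 4 stroke→I1

b2 stroke→Sf1  (Sf1: flow source, stroke at near end)
b0 stroke→J1  (only one effort-in slot at J1)
b1 stroke→J2  (GY1 both-in/both-out from 0)
b4 stroke→I1  (I1 outputs flow p/I1)
b3 stroke→J2  (1-jn J2 has f-setter on 4)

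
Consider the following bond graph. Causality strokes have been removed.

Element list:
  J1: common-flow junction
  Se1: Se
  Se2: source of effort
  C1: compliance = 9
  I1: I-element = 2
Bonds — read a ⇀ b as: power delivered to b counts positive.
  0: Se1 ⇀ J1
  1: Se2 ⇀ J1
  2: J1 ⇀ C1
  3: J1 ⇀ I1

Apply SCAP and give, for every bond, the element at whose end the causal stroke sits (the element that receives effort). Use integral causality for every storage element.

b0 |J1
b1 |J1
b2 |J1
b3 |I1

#0 →J1  (Se1 fixes effort; stroke away)
#1 →J1  (source Se2 imposes e)
#2 →J1  (C1 outputs effort q/C1)
#3 →I1  (closing 1-jn rule on J1)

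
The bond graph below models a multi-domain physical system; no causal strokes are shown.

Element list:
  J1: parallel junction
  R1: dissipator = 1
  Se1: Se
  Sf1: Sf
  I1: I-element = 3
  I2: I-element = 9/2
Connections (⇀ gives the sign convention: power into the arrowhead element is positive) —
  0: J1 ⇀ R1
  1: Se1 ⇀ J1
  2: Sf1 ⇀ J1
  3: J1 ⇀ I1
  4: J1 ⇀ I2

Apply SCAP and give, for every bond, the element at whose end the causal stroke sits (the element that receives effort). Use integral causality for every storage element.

b1 stroke→J1  (Se1 (Se) sets effort on bond)
b2 stroke→Sf1  (Sf1 fixes flow; stroke at Sf1)
b0 stroke→R1  (common-e at J1 fixed by 1)
b3 stroke→I1  (0-jn J1 has e-setter on 1)
b4 stroke→I2  (common-e at J1 fixed by 1)

#0 stroke→R1
#1 stroke→J1
#2 stroke→Sf1
#3 stroke→I1
#4 stroke→I2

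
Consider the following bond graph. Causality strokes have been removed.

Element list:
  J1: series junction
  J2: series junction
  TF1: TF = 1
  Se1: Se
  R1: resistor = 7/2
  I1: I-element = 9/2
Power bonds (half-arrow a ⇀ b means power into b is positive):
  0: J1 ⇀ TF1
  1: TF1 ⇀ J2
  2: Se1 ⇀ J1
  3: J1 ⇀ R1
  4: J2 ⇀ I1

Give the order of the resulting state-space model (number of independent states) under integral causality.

bond 2 stroke→J1  (Se1 (Se) sets effort on bond)
bond 4 stroke→I1  (I1 integral (f out))
bond 1 stroke→J2  (1-jn J2 has f-setter on 4)
bond 0 stroke→TF1  (TF TF1: opposite of bond 1)
bond 3 stroke→J1  (common-f at J1 fixed by 0)

1  (I1 all integral)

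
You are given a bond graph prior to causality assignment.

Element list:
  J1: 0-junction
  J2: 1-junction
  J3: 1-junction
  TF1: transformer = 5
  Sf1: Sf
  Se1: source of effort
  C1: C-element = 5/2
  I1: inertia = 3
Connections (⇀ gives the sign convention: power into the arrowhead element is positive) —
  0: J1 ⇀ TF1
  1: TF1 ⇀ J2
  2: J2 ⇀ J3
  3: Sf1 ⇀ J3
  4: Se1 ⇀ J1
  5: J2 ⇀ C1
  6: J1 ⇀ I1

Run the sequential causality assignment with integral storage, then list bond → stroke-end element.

bond 3 stroke at Sf1  (Sf1: flow source, stroke at near end)
bond 4 stroke at J1  (Se1 (Se) sets effort on bond)
bond 0 stroke at TF1  (J1: bond 4 brought effort, rest push out)
bond 6 stroke at I1  (0-jn J1 has e-setter on 4)
bond 2 stroke at J3  (J3: bond 3 brought flow, rest push out)
bond 1 stroke at J2  (TF TF1: opposite of bond 0)
bond 5 stroke at J2  (J2: bond 2 brought flow, rest push out)

#0 stroke at TF1
#1 stroke at J2
#2 stroke at J3
#3 stroke at Sf1
#4 stroke at J1
#5 stroke at J2
#6 stroke at I1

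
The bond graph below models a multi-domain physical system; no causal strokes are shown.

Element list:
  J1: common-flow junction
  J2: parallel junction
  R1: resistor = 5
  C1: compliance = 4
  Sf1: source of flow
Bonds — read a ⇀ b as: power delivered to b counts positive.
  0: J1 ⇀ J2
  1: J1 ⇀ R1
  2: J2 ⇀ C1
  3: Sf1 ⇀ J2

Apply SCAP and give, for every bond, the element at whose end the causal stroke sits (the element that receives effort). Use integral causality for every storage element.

#0 →J1
#1 →R1
#2 →J2
#3 →Sf1

b3 stroke at Sf1  (Sf1: flow source, stroke at near end)
b2 stroke at J2  (prefer integral on C1)
b0 stroke at J1  (J2 effort already set via bond 2)
b1 stroke at R1  (only one flow-in slot at J1)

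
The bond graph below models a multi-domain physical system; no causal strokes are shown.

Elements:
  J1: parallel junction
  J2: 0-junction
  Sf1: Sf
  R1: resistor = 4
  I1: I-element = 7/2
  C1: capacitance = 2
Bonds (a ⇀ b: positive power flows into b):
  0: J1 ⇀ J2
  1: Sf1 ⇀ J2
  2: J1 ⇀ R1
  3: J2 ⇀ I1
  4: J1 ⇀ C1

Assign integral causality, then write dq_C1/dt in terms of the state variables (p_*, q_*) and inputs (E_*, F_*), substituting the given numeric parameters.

β1 stroke→Sf1  (Sf1 (Sf) sets flow on bond)
β3 stroke→I1  (I1 outputs flow p/I1)
β0 stroke→J2  (J2: last free bond brings effort in)
β4 stroke→J1  (C1 outputs effort q/C1)
β2 stroke→R1  (J1 effort already set via bond 4)

dq_C1/dt = F_Sf1 - 2*p_I1/7 - q_C1/8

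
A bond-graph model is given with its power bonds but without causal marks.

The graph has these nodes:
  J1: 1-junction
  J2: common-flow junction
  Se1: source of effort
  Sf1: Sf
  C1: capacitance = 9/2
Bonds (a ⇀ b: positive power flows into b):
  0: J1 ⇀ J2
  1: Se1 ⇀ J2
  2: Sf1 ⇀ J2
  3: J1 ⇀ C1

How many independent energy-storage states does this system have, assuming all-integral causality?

b1 →J2  (Se1 (Se) sets effort on bond)
b2 →Sf1  (Sf1: flow source, stroke at near end)
b0 →J2  (J2: bond 2 brought flow, rest push out)
b3 →J1  (J1 flow already set via bond 0)

1  (C1 all integral)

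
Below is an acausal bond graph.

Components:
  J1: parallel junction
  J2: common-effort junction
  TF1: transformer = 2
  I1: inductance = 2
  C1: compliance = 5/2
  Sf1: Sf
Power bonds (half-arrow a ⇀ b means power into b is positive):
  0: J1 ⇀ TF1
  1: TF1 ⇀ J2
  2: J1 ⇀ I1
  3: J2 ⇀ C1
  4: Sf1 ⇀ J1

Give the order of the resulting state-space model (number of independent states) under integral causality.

2  (C1, I1 all integral)

b4 stroke at Sf1  (source Sf1 imposes f)
b2 stroke at I1  (I1 outputs flow p/I1)
b0 stroke at J1  (closing 0-jn rule on J1)
b1 stroke at TF1  (TF1 one-in-one-out from 0)
b3 stroke at J2  (J2 needs exactly one e-in)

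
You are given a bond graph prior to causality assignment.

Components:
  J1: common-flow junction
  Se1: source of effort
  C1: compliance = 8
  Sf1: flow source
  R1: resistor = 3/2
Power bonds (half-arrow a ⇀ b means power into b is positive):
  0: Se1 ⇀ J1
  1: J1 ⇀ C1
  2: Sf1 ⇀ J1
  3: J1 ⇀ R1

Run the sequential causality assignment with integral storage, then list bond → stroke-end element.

β0 stroke→J1
β1 stroke→J1
β2 stroke→Sf1
β3 stroke→J1

b0 →J1  (Se1 fixes effort; stroke away)
b2 →Sf1  (source Sf1 imposes f)
b1 →J1  (1-jn J1 has f-setter on 2)
b3 →J1  (J1: bond 2 brought flow, rest push out)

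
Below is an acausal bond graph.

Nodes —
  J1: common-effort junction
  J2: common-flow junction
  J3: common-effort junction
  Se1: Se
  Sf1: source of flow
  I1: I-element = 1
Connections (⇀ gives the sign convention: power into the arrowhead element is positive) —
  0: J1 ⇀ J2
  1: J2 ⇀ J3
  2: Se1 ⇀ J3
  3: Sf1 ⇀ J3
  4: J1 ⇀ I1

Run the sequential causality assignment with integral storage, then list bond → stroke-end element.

β2 |J3  (source Se1 imposes e)
β3 |Sf1  (Sf1: flow source, stroke at near end)
β1 |J2  (common-e at J3 fixed by 2)
β0 |J1  (J2: last free bond brings flow in)
β4 |I1  (common-e at J1 fixed by 0)

β0 stroke→J1
β1 stroke→J2
β2 stroke→J3
β3 stroke→Sf1
β4 stroke→I1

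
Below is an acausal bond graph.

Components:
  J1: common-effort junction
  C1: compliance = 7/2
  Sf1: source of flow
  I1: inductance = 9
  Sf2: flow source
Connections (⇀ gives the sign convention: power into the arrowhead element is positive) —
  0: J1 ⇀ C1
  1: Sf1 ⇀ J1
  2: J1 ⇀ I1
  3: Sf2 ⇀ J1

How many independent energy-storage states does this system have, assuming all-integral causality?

2  (C1, I1 all integral)

b1 |Sf1  (Sf1 fixes flow; stroke at Sf1)
b3 |Sf2  (source Sf2 imposes f)
b0 |J1  (prefer integral on C1)
b2 |I1  (common-e at J1 fixed by 0)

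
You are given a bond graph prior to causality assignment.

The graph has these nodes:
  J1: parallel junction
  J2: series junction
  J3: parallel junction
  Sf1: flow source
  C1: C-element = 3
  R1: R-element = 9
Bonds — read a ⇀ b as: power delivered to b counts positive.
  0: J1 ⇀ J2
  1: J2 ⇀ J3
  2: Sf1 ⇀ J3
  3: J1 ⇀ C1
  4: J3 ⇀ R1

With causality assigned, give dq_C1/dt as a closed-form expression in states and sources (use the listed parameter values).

bond 2 |Sf1  (Sf1: flow source, stroke at near end)
bond 3 |J1  (C1 integral (e out))
bond 0 |J2  (J1 effort already set via bond 3)
bond 1 |J3  (J2: last free bond brings flow in)
bond 4 |R1  (common-e at J3 fixed by 1)

dq_C1/dt = F_Sf1 - q_C1/27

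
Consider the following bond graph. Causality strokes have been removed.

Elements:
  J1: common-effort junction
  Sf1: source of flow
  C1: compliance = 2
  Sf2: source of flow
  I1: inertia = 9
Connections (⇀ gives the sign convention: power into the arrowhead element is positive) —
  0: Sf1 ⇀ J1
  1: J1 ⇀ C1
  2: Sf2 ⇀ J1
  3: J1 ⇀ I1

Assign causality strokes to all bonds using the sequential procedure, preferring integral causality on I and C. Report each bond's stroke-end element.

β0 stroke at Sf1  (Sf1: flow source, stroke at near end)
β2 stroke at Sf2  (Sf2 fixes flow; stroke at Sf2)
β1 stroke at J1  (prefer integral on C1)
β3 stroke at I1  (J1: bond 1 brought effort, rest push out)

#0 stroke→Sf1
#1 stroke→J1
#2 stroke→Sf2
#3 stroke→I1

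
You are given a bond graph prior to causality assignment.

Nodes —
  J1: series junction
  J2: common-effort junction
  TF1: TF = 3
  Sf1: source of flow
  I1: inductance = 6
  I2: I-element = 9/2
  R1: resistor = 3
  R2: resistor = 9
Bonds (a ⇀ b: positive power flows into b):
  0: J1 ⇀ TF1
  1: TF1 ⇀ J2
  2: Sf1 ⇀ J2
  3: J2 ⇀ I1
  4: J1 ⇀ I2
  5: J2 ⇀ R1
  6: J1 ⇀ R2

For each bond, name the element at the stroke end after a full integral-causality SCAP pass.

#0 →J1
#1 →TF1
#2 →Sf1
#3 →I1
#4 →I2
#5 →J2
#6 →J1

b2 |Sf1  (Sf1 (Sf) sets flow on bond)
b3 |I1  (I1 outputs flow p/I1)
b4 |I2  (I2 outputs flow p/I2)
b0 |J1  (J1: bond 4 brought flow, rest push out)
b6 |J1  (J1: bond 4 brought flow, rest push out)
b1 |TF1  (through TF1, causality passes straight; one stroke at TF1)
b5 |J2  (only one effort-in slot at J2)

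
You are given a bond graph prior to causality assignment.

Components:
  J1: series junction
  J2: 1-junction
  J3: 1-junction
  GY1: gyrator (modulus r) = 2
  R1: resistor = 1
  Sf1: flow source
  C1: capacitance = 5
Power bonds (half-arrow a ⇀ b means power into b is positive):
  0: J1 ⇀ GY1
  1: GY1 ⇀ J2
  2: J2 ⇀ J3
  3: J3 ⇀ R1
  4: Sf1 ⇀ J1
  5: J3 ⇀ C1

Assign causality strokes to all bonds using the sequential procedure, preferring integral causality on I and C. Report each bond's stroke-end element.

β0 |J1
β1 |J2
β2 |J3
β3 |R1
β4 |Sf1
β5 |J3

#4 →Sf1  (source Sf1 imposes f)
#0 →J1  (common-f at J1 fixed by 4)
#1 →J2  (GY1 both-in/both-out from 0)
#2 →J3  (only one flow-in slot at J2)
#5 →J3  (C1 integral (e out))
#3 →R1  (J3 needs exactly one f-in)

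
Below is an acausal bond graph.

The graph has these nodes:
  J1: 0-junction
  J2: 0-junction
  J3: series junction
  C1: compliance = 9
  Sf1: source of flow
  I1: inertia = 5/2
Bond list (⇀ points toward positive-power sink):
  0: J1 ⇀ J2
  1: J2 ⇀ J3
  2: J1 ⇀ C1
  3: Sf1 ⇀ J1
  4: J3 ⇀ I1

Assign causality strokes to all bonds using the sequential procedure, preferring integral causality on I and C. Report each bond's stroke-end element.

bond 3 stroke→Sf1  (Sf1 (Sf) sets flow on bond)
bond 2 stroke→J1  (C1 integral (e out))
bond 0 stroke→J2  (J1: bond 2 brought effort, rest push out)
bond 1 stroke→J3  (J2 effort already set via bond 0)
bond 4 stroke→I1  (J3 needs exactly one f-in)

β0 |J2
β1 |J3
β2 |J1
β3 |Sf1
β4 |I1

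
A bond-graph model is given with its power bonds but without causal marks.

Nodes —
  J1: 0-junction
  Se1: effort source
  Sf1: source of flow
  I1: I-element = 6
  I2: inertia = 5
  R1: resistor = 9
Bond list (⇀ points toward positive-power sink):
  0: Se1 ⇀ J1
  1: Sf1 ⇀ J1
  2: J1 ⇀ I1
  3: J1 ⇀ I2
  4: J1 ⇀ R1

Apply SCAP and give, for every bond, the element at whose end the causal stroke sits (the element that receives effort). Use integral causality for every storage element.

b0 |J1  (Se1 (Se) sets effort on bond)
b1 |Sf1  (source Sf1 imposes f)
b2 |I1  (common-e at J1 fixed by 0)
b3 |I2  (common-e at J1 fixed by 0)
b4 |R1  (common-e at J1 fixed by 0)

bond 0 stroke at J1
bond 1 stroke at Sf1
bond 2 stroke at I1
bond 3 stroke at I2
bond 4 stroke at R1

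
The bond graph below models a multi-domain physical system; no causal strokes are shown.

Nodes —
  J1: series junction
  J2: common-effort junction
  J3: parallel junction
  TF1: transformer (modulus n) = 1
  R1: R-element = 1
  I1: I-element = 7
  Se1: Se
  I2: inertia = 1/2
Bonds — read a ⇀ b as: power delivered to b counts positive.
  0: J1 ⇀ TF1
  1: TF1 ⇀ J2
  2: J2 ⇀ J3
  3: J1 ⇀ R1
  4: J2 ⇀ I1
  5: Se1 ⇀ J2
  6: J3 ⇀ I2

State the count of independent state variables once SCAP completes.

2  (I1, I2 all integral)

#5 stroke→J2  (source Se1 imposes e)
#1 stroke→TF1  (J2 effort already set via bond 5)
#2 stroke→J3  (J2: bond 5 brought effort, rest push out)
#4 stroke→I1  (J2 effort already set via bond 5)
#6 stroke→I2  (common-e at J3 fixed by 2)
#0 stroke→J1  (through TF1, causality passes straight; one stroke at TF1)
#3 stroke→R1  (closing 1-jn rule on J1)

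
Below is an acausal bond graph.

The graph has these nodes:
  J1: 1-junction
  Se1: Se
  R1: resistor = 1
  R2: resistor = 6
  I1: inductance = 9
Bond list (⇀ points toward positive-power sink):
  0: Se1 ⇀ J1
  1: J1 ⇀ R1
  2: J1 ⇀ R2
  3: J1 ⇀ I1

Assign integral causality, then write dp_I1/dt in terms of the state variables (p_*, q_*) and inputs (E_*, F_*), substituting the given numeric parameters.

#0 |J1  (source Se1 imposes e)
#3 |I1  (prefer integral on I1)
#1 |J1  (common-f at J1 fixed by 3)
#2 |J1  (1-jn J1 has f-setter on 3)

dp_I1/dt = E_Se1 - 7*p_I1/9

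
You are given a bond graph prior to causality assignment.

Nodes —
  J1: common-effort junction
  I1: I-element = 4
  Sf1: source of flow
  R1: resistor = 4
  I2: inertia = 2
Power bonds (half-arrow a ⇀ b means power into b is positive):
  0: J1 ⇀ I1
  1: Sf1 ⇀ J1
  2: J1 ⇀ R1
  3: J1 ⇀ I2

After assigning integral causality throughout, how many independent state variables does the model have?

β1 stroke→Sf1  (Sf1 fixes flow; stroke at Sf1)
β0 stroke→I1  (I1 integral (f out))
β3 stroke→I2  (prefer integral on I2)
β2 stroke→J1  (J1: last free bond brings effort in)

2  (I1, I2 all integral)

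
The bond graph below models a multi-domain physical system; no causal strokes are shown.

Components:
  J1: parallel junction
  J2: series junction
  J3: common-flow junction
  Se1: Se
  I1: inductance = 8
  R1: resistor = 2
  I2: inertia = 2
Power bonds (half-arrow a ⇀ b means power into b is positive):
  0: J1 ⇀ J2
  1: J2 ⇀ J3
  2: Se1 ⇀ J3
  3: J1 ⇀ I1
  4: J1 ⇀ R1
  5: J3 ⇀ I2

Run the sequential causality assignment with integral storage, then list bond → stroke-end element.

bond 2 →J3  (Se1: effort source, stroke at far end)
bond 3 →I1  (I1 integral (f out))
bond 5 →I2  (I2: I, integral causality)
bond 1 →J3  (J3: bond 5 brought flow, rest push out)
bond 0 →J2  (J2: bond 1 brought flow, rest push out)
bond 4 →J1  (J1: last free bond brings effort in)

#0 |J2
#1 |J3
#2 |J3
#3 |I1
#4 |J1
#5 |I2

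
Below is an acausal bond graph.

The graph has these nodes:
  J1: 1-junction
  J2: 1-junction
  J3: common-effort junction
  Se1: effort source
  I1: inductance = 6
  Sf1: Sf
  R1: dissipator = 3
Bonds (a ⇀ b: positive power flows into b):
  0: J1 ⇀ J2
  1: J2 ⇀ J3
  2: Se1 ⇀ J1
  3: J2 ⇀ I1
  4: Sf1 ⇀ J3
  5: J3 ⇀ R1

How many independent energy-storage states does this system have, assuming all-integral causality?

β2 →J1  (source Se1 imposes e)
β4 →Sf1  (Sf1: flow source, stroke at near end)
β0 →J2  (closing 1-jn rule on J1)
β3 →I1  (I1 outputs flow p/I1)
β1 →J2  (1-jn J2 has f-setter on 3)
β5 →J3  (closing 0-jn rule on J3)

1  (I1 all integral)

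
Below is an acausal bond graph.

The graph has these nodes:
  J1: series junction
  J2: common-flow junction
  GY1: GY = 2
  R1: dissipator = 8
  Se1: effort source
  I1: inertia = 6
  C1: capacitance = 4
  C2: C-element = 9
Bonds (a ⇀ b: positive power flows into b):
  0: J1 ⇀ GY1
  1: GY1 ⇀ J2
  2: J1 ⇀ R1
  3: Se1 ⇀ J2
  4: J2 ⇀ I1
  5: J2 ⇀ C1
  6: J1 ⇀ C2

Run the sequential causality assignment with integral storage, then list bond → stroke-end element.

bond 3 |J2  (Se1 (Se) sets effort on bond)
bond 4 |I1  (I1: I, integral causality)
bond 1 |J2  (1-jn J2 has f-setter on 4)
bond 5 |J2  (J2: bond 4 brought flow, rest push out)
bond 0 |J1  (GY GY1: same side as bond 1)
bond 6 |J1  (C2 outputs effort q/C2)
bond 2 |R1  (closing 1-jn rule on J1)

bond 0 |J1
bond 1 |J2
bond 2 |R1
bond 3 |J2
bond 4 |I1
bond 5 |J2
bond 6 |J1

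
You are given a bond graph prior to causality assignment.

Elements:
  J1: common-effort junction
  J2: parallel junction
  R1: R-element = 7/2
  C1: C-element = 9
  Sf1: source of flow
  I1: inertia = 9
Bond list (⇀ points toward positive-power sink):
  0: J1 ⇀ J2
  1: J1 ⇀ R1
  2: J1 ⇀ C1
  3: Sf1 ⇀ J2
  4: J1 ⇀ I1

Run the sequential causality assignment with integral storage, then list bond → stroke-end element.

β3 stroke at Sf1  (source Sf1 imposes f)
β0 stroke at J2  (closing 0-jn rule on J2)
β2 stroke at J1  (C1 outputs effort q/C1)
β1 stroke at R1  (0-jn J1 has e-setter on 2)
β4 stroke at I1  (0-jn J1 has e-setter on 2)

β0 stroke→J2
β1 stroke→R1
β2 stroke→J1
β3 stroke→Sf1
β4 stroke→I1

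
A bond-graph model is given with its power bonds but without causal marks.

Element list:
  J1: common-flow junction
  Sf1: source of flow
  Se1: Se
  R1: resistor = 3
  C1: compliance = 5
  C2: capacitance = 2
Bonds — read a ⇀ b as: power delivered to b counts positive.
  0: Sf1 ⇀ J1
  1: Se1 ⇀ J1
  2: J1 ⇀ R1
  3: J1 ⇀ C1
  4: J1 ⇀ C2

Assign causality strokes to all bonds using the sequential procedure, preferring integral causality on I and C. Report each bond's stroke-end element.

bond 0 stroke at Sf1
bond 1 stroke at J1
bond 2 stroke at J1
bond 3 stroke at J1
bond 4 stroke at J1

b0 →Sf1  (Sf1: flow source, stroke at near end)
b1 →J1  (Se1 (Se) sets effort on bond)
b2 →J1  (common-f at J1 fixed by 0)
b3 →J1  (J1: bond 0 brought flow, rest push out)
b4 →J1  (common-f at J1 fixed by 0)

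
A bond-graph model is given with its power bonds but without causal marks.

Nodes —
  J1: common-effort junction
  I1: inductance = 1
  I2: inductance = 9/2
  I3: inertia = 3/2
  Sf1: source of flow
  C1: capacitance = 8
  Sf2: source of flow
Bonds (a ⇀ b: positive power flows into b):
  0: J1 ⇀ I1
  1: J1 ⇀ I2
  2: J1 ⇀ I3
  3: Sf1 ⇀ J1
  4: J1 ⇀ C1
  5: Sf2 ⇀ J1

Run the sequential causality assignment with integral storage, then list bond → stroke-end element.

β0 |I1
β1 |I2
β2 |I3
β3 |Sf1
β4 |J1
β5 |Sf2

β3 stroke at Sf1  (Sf1: flow source, stroke at near end)
β5 stroke at Sf2  (Sf2 fixes flow; stroke at Sf2)
β0 stroke at I1  (I1 integral (f out))
β1 stroke at I2  (I2 outputs flow p/I2)
β2 stroke at I3  (I3 outputs flow p/I3)
β4 stroke at J1  (closing 0-jn rule on J1)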